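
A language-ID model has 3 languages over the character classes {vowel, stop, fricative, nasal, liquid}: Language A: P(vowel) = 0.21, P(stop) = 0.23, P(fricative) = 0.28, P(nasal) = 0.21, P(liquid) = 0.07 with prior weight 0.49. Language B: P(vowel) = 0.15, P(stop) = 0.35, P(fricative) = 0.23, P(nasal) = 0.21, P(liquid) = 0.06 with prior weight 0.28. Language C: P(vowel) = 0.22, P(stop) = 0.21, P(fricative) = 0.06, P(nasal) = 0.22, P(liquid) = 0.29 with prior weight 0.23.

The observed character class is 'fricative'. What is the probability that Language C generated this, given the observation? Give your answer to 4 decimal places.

0.0641

Apply Bayes' rule: the posterior for each component is proportional to its prior times its likelihood at x.
Categorical probabilities:
  L_A = P(fricative | comp) = 0.28
  L_B = P(fricative | comp) = 0.23
  L_C = P(fricative | comp) = 0.06
Unnormalised posteriors:
  P(Z=A)·L_A = 0.49 × 0.28 = 0.1372
  P(Z=B)·L_B = 0.28 × 0.23 = 0.0644
  P(Z=C)·L_C = 0.23 × 0.06 = 0.0138
Denominator: 0.1372 + 0.0644 + 0.0138 = 0.2154
So the posterior for Language C is 0.0138 / 0.2154 ≈ 0.0641.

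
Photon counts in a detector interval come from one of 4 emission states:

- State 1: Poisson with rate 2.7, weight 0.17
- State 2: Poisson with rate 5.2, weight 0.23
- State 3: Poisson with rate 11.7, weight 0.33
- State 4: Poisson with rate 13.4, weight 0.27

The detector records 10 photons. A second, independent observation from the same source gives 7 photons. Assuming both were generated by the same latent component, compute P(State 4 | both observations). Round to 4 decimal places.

Apply Bayes' rule: the posterior for each component is proportional to its prior times its likelihood at x.
Since both observations come from the same component, the likelihood for component k is f_k(x₁)·f_k(x₂).
  p_1 = [e^(−2.7)·2.7^10/10! = 0.000381311] × [0.0139483] = 5.31864e-06
  p_2 = [e^(−5.2)·5.2^10/10! = 0.0219755] × [0.112528] = 0.00247287
  p_3 = [e^(−11.7)·11.7^10/10! = 0.109863] × [0.0493884] = 0.00542594
  p_4 = [e^(−13.4)·13.4^10/10! = 0.0779361] × [0.0233215] = 0.00181759
Weight by the priors:
  π_1·p_1 = 0.17 × 5.31864e-06 = 9.04168e-07
  π_2·p_2 = 0.23 × 0.00247287 = 0.000568759
  π_3·p_3 = 0.33 × 0.00542594 = 0.00179056
  π_4·p_4 = 0.27 × 0.00181759 = 0.000490749
Denominator: 9.04168e-07 + 0.000568759 + 0.00179056 + 0.000490749 = 0.00285097
P(State 4 | x₁,x₂) ≈ 0.1721

0.1721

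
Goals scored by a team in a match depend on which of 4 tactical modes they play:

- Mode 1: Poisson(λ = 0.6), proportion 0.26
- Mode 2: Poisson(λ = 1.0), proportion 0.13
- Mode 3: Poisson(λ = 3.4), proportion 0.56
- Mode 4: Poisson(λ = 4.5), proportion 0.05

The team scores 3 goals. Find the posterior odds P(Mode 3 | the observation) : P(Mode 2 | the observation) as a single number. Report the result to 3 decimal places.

Posterior odds = (P(Z=i) f_i(x)) / (P(Z=j) f_j(x)); the normalising sum cancels.
Poisson probabilities:
  L_1 = 0.0197572
  L_2 = 0.0613132
  L_3 = 0.218617
  L_4 = 0.168718
0.122426 / 0.00797072 ≈ 15.359

15.359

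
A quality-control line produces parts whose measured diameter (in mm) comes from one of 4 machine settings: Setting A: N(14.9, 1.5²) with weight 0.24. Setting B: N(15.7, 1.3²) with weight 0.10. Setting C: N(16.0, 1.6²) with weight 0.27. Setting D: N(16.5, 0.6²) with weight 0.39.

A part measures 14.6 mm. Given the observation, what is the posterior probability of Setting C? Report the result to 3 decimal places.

0.349

Apply Bayes' rule: the posterior for each component is proportional to its prior times its likelihood at x.
Evaluate each component's likelihood at the observed value:
  L_A = (1/(1.5·√(2π)))·exp(−(14.6−14.9)²/(2·1.5²)) = 0.265962·exp(-0.02000) = 0.260695
  L_B = (1/(1.3·√(2π)))·exp(−(14.6−15.7)²/(2·1.3²)) = 0.306879·exp(-0.35799) = 0.214533
  L_C = (1/(1.6·√(2π)))·exp(−(14.6−16.0)²/(2·1.6²)) = 0.249339·exp(-0.38281) = 0.170034
  L_D = (1/(0.6·√(2π)))·exp(−(14.6−16.5)²/(2·0.6²)) = 0.664904·exp(-5.01389) = 0.00441829
Unnormalised posteriors:
  w_A·L_A = 0.24 × 0.260695 = 0.0625668
  w_B·L_B = 0.10 × 0.214533 = 0.0214533
  w_C·L_C = 0.27 × 0.170034 = 0.0459093
  w_D·L_D = 0.39 × 0.00441829 = 0.00172313
Sum: 0.0625668 + 0.0214533 + 0.0459093 + 0.00172313 = 0.131653
P(Setting C | data) ≈ 0.349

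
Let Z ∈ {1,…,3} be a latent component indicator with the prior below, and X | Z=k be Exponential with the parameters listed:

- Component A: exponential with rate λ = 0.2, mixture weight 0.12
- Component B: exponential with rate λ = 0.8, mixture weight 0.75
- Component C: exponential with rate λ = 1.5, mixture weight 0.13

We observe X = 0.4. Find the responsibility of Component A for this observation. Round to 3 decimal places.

P(component k | x) = π_k·f_k(x) / marginal(x), where marginal(x) = Σ_j π_j·f_j(x).
Evaluate each component's likelihood at the observed value:
  f_A = 0.184623
  f_B = 0.580919
  f_C = 0.823217
Weight by the priors:
  π_A·f_A = 0.12 × 0.184623 = 0.0221548
  π_B·f_B = 0.75 × 0.580919 = 0.435689
  π_C·f_C = 0.13 × 0.823217 = 0.107018
Evidence: 0.0221548 + 0.435689 + 0.107018 = 0.564862
Responsibility of Component A: 0.0221548 / 0.564862 ≈ 0.039

0.039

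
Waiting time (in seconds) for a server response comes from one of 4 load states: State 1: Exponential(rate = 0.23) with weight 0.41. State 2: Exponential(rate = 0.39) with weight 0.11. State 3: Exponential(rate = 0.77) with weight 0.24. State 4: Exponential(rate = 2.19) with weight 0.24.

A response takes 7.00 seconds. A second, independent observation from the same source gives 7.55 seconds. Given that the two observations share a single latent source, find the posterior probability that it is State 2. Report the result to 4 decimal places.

0.0698

The responsibility of component k is w_k f_k(x) divided by Σ_j w_j f_j(x).
Since both observations come from the same component, the likelihood for component k is f_k(x₁)·f_k(x₂).
  p_1 = [0.0459742] × [0.0405112] = 0.00186247
  p_2 = [0.0254355] × [0.0205251] = 0.000522066
  p_3 = [0.00351272] × [0.00229996] = 8.0791e-06
  p_4 = [4.81626e-07] × [1.44412e-07] = 6.95523e-14
Weight by the priors:
  w_1·p_1 = 0.41 × 0.00186247 = 0.000763613
  w_2·p_2 = 0.11 × 0.000522066 = 5.74272e-05
  w_3·p_3 = 0.24 × 8.0791e-06 = 1.93899e-06
  w_4·p_4 = 0.24 × 6.95523e-14 = 1.66926e-14
Marginal: 0.000763613 + 5.74272e-05 + 1.93899e-06 + 1.66926e-14 = 0.000822979
So the posterior for State 2 is 5.74272e-05 / 0.000822979 ≈ 0.0698.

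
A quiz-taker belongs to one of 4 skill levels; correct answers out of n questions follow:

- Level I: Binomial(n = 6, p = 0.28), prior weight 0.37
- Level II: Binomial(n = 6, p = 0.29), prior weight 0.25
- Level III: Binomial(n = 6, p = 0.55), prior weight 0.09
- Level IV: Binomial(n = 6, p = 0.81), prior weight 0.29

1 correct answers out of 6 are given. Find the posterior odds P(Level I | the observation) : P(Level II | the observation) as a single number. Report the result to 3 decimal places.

1.532

Since P(k|x) ∝ π_k f_k(x), the posterior odds are π_i f_i(x) / (π_j f_j(x)).
Binomial probabilities:
  f_I = C(6,1)·0.28^1·0.72^5 = 6·0.28·0.193492 = 0.325066
  f_II = C(6,1)·0.29^1·0.71^5 = 6·0.29·0.180423 = 0.313936
  f_III = C(6,1)·0.55^1·0.45^5 = 6·0.55·0.0184528 = 0.0608943
  f_IV = C(6,1)·0.81^1·0.19^5 = 6·0.81·0.00024761 = 0.00120338
0.120274 / 0.078484 ≈ 1.532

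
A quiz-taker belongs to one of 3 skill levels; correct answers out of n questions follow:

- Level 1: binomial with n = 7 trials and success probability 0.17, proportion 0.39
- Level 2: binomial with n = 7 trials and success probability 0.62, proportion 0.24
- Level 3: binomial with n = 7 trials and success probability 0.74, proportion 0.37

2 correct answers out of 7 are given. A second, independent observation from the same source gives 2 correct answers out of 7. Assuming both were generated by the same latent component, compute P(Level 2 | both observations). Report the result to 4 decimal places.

0.0421

The responsibility of component k is P(Z=k) f_k(x) divided by Σ_j P(Z=j) f_j(x).
Since both observations come from the same component, the likelihood for component k is f_k(x₁)·f_k(x₂).
  f_1 = [C(7,2)·0.17^2·0.83^5 = 21·0.0289·0.393904 = 0.23906] × [0.23906] = 0.0571499
  f_2 = [C(7,2)·0.62^2·0.38^5 = 21·0.3844·0.00792352 = 0.0639618] × [0.0639618] = 0.00409111
  f_3 = [C(7,2)·0.74^2·0.26^5 = 21·0.5476·0.00118814 = 0.0136631] × [0.0136631] = 0.00018668
Prior × likelihood for each component:
  P(Z=1)·f_1 = 0.39 × 0.0571499 = 0.0222884
  P(Z=2)·f_2 = 0.24 × 0.00409111 = 0.000981867
  P(Z=3)·f_3 = 0.37 × 0.00018668 = 6.90718e-05
Sum: 0.0222884 + 0.000981867 + 6.90718e-05 = 0.0233394
Responsibility of Level 2: 0.000981867 / 0.0233394 ≈ 0.0421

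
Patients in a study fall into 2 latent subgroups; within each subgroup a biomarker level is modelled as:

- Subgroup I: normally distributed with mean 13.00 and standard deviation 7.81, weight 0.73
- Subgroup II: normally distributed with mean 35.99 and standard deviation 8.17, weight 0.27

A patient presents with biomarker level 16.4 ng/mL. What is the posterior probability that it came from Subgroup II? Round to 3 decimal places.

0.021

Posterior ∝ prior × likelihood, so P(k | x) ∝ π_k f_k(x); normalise over all components.
Component likelihoods at x = 16.4 ng/mL:
  f_I = (1/(7.81·√(2π)))·exp(−(16.4−13.00)²/(2·7.81²)) = 0.051081·exp(-0.09476) = 0.0464628
  f_II = (1/(8.17·√(2π)))·exp(−(16.4−35.99)²/(2·8.17²)) = 0.048830·exp(-2.87471) = 0.00275559
Weight by the priors:
  π_I·f_I = 0.73 × 0.0464628 = 0.0339178
  π_II·f_II = 0.27 × 0.00275559 = 0.00074401
Sum: 0.0339178 + 0.00074401 = 0.0346618
P(Subgroup II | x) = 0.00074401 / 0.0346618 ≈ 0.021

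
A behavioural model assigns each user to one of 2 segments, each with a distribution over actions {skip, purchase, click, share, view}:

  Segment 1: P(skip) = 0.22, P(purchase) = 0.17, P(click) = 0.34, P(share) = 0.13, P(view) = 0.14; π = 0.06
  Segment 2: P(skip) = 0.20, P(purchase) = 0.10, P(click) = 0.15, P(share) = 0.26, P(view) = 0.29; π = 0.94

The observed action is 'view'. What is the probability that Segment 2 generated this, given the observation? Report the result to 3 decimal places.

0.970

The responsibility of component k is π_k f_k(x) divided by Σ_j π_j f_j(x).
Evaluate each component's likelihood at the observed value:
  p_1 = 0.14
  p_2 = 0.29
Multiply by the mixture weights:
  π_1·p_1 = 0.06 × 0.14 = 0.0084
  π_2·p_2 = 0.94 × 0.29 = 0.2726
Marginal: 0.0084 + 0.2726 = 0.281
Responsibility of Segment 2: 0.2726 / 0.281 ≈ 0.970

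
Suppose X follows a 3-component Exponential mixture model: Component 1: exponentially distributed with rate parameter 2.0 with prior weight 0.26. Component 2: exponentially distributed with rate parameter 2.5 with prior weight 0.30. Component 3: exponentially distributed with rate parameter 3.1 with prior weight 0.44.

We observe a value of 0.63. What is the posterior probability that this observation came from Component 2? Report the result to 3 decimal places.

0.313

By Bayes' theorem, P(k | x) = π_k f_k(x) / Σ_j π_j f_j(x).
Component likelihoods at x = 0.63:
  p_1 = 0.567308
  p_2 = 0.517519
  p_3 = 0.439728
Prior × likelihood for each component:
  π_1·p_1 = 0.26 × 0.567308 = 0.1475
  π_2·p_2 = 0.30 × 0.517519 = 0.155256
  π_3·p_3 = 0.44 × 0.439728 = 0.193481
Evidence: 0.1475 + 0.155256 + 0.193481 = 0.496236
P(Component 2 | 0.63) = 0.155256 / 0.496236 ≈ 0.313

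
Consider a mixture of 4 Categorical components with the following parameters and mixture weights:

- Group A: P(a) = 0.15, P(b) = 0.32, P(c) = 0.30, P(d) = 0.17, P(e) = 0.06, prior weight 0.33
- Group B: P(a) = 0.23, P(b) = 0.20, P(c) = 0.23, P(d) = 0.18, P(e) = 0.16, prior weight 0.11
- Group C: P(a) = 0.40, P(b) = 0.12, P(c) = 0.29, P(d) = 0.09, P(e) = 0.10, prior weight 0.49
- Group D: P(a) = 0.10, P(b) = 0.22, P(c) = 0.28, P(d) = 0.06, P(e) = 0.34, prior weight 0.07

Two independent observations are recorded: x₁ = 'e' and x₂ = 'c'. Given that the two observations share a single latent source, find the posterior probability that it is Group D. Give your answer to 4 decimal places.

The responsibility of component k is w_k f_k(x) divided by Σ_j w_j f_j(x).
Since both observations come from the same component, the likelihood for component k is f_k(x₁)·f_k(x₂).
  L_A = [P(e | comp) = 0.06] × [0.3] = 0.018
  L_B = [P(e | comp) = 0.16] × [0.23] = 0.0368
  L_C = [P(e | comp) = 0.10] × [0.29] = 0.029
  L_D = [P(e | comp) = 0.34] × [0.28] = 0.0952
Unnormalised posteriors:
  w_A·L_A = 0.33 × 0.018 = 0.00594
  w_B·L_B = 0.11 × 0.0368 = 0.004048
  w_C·L_C = 0.49 × 0.029 = 0.01421
  w_D·L_D = 0.07 × 0.0952 = 0.006664
Marginal: 0.00594 + 0.004048 + 0.01421 + 0.006664 = 0.030862
Responsibility of Group D: 0.006664 / 0.030862 ≈ 0.2159

0.2159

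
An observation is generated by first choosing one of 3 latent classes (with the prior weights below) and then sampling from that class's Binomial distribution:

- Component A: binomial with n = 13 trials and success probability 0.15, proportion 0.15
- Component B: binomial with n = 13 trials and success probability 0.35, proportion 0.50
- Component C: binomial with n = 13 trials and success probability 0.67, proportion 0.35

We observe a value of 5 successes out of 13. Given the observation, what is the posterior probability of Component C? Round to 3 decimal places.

0.071

Posterior ∝ prior × likelihood, so P(k | x) ∝ π_k f_k(x); normalise over all components.
Binomial probabilities:
  f_A = C(13,5)·0.15^5·0.85^8 = 1287·7.59375e-05·0.272491 = 0.0266309
  f_B = C(13,5)·0.35^5·0.65^8 = 1287·0.00525219·0.0318645 = 0.21539
  f_C = C(13,5)·0.67^5·0.33^8 = 1287·0.135013·0.000140641 = 0.0244379
Prior × likelihood for each component:
  π_A·f_A = 0.15 × 0.0266309 = 0.00399464
  π_B·f_B = 0.50 × 0.21539 = 0.107695
  π_C·f_C = 0.35 × 0.0244379 = 0.00855327
Sum: 0.00399464 + 0.107695 + 0.00855327 = 0.120243
So the posterior for Component C is 0.00855327 / 0.120243 ≈ 0.071.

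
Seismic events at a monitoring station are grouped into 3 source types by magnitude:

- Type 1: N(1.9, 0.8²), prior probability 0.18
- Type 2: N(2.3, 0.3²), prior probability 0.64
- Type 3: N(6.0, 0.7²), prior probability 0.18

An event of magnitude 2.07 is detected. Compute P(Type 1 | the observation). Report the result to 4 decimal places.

0.1215

The responsibility of component k is π_k f_k(x) divided by Σ_j π_j f_j(x).
Component likelihoods at x = 2.07:
  p_1 = 0.487545
  p_2 = 0.991184
  p_3 = 8.15242e-08
Multiply by the mixture weights:
  π_1·p_1 = 0.18 × 0.487545 = 0.0877581
  π_2·p_2 = 0.64 × 0.991184 = 0.634358
  π_3·p_3 = 0.18 × 8.15242e-08 = 1.46744e-08
Sum: 0.0877581 + 0.634358 + 1.46744e-08 = 0.722116
So the posterior for Type 1 is 0.0877581 / 0.722116 ≈ 0.1215.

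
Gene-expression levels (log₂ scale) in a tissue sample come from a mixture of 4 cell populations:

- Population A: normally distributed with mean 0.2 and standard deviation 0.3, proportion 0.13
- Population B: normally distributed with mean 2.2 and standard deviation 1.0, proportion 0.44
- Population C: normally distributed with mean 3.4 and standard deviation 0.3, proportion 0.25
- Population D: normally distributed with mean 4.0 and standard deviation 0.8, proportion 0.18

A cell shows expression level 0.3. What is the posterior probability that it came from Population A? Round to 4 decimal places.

P(component k | x) = π_k·f_k(x) / marginal(x), where marginal(x) = Σ_j π_j·f_j(x).
Component likelihoods at x = 0.3:
  L_A = 1.25794
  L_B = 0.0656158
  L_C = 8.65544e-24
  L_D = 1.12955e-05
Weight by the priors:
  π_A·L_A = 0.13 × 1.25794 = 0.163533
  π_B·L_B = 0.44 × 0.0656158 = 0.028871
  π_C·L_C = 0.25 × 8.65544e-24 = 2.16386e-24
  π_D·L_D = 0.18 × 1.12955e-05 = 2.03319e-06
Marginal: 0.163533 + 0.028871 + 2.16386e-24 + 2.03319e-06 = 0.192406
Responsibility of Population A: 0.163533 / 0.192406 ≈ 0.8499

0.8499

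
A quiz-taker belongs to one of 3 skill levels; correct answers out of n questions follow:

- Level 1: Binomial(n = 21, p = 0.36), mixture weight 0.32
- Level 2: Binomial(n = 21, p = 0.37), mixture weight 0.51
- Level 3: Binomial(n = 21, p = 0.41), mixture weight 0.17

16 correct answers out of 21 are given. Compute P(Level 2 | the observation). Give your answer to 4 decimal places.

P(component k | x) = π_k·f_k(x) / marginal(x), where marginal(x) = Σ_j π_j·f_j(x).
Binomial probabilities:
  f_1 = 0.000173893
  f_2 = 0.000249157
  f_3 = 0.000927566
Prior × likelihood for each component:
  π_1·f_1 = 0.32 × 0.000173893 = 5.56459e-05
  π_2·f_2 = 0.51 × 0.000249157 = 0.00012707
  π_3·f_3 = 0.17 × 0.000927566 = 0.000157686
Evidence: 5.56459e-05 + 0.00012707 + 0.000157686 = 0.000340402
So the posterior for Level 2 is 0.00012707 / 0.000340402 ≈ 0.3733.

0.3733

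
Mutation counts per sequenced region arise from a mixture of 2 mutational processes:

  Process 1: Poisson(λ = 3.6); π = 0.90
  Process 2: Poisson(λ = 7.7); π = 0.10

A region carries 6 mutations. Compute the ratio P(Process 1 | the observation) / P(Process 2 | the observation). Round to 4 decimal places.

Only the two components matter; the odds are (π_i f_i(x)) / (π_j f_j(x)).
Evaluate each component's likelihood at the observed value:
  p_1 = e^(−3.6)·3.6^6/6! = 0.0826081
  p_2 = e^(−7.7)·7.7^6/6! = 0.131082
Odds = (0.90/0.10) × (0.0826081/0.131082) = 9 × 0.630199 ≈ 5.6718

5.6718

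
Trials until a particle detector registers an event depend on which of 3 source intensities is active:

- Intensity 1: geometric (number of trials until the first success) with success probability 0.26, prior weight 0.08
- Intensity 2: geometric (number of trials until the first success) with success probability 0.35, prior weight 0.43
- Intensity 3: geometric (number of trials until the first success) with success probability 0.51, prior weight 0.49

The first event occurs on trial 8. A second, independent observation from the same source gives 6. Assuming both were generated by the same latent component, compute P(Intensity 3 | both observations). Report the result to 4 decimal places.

0.0520

By Bayes' theorem, P(k | x) = π_k f_k(x) / Σ_j π_j f_j(x).
Since both observations come from the same component, the likelihood for component k is f_k(x₁)·f_k(x₂).
  p_1 = [0.26·(1−0.26)^7 = 0.26·0.121513 = 0.0315933] × [0.0576942] = 0.00182275
  p_2 = [0.35·(1−0.35)^7 = 0.35·0.0490223 = 0.0171578] × [0.0406102] = 0.000696781
  p_3 = [0.51·(1−0.51)^7 = 0.51·0.00678223 = 0.00345894] × [0.0144062] = 4.98303e-05
Multiply by the mixture weights:
  π_1·p_1 = 0.08 × 0.00182275 = 0.00014582
  π_2·p_2 = 0.43 × 0.000696781 = 0.000299616
  π_3·p_3 = 0.49 × 4.98303e-05 = 2.44168e-05
Evidence: 0.00014582 + 0.000299616 + 2.44168e-05 = 0.000469853
Responsibility of Intensity 3: 2.44168e-05 / 0.000469853 ≈ 0.0520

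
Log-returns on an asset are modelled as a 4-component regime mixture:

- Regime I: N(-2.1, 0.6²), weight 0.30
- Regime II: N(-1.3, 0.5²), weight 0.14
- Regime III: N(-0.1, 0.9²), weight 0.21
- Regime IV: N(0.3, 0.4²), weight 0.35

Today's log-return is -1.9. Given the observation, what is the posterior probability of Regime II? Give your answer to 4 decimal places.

P(component k | x) = π_k·f_k(x) / marginal(x), where marginal(x) = Σ_j π_j·f_j(x).
Normal densities:
  f_I = (1/(0.6·√(2π)))·exp(−(-1.9−-2.1)²/(2·0.6²)) = 0.664904·exp(-0.05556) = 0.628972
  f_II = (1/(0.5·√(2π)))·exp(−(-1.9−-1.3)²/(2·0.5²)) = 0.797885·exp(-0.72000) = 0.388372
  f_III = (1/(0.9·√(2π)))·exp(−(-1.9−-0.1)²/(2·0.9²)) = 0.443269·exp(-2.00000) = 0.05999
  f_IV = (1/(0.4·√(2π)))·exp(−(-1.9−0.3)²/(2·0.4²)) = 0.997356·exp(-15.12500) = 2.69244e-07
Unnormalised posteriors:
  π_I·f_I = 0.30 × 0.628972 = 0.188692
  π_II·f_II = 0.14 × 0.388372 = 0.0543721
  π_III·f_III = 0.21 × 0.05999 = 0.0125979
  π_IV·f_IV = 0.35 × 2.69244e-07 = 9.42354e-08
Marginal: 0.188692 + 0.0543721 + 0.0125979 + 9.42354e-08 = 0.255662
So the posterior for Regime II is 0.0543721 / 0.255662 ≈ 0.2127.

0.2127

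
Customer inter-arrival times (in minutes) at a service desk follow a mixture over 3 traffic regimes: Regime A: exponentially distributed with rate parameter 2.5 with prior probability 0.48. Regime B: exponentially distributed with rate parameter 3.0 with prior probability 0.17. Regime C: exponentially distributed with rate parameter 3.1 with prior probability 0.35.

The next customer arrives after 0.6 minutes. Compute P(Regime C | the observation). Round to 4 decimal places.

The responsibility of component k is w_k f_k(x) divided by Σ_j w_j f_j(x).
Exponential densities:
  p_A = 0.557825
  p_B = 0.495897
  p_C = 0.482585
Weight by the priors:
  w_A·p_A = 0.48 × 0.557825 = 0.267756
  w_B·p_B = 0.17 × 0.495897 = 0.0843024
  w_C·p_C = 0.35 × 0.482585 = 0.168905
Evidence: 0.267756 + 0.0843024 + 0.168905 = 0.520963
Responsibility of Regime C: 0.168905 / 0.520963 ≈ 0.3242

0.3242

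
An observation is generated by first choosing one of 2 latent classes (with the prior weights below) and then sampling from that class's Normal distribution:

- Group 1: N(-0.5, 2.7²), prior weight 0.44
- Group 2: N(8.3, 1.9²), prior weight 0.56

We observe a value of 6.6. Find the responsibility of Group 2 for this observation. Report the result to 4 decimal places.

0.9747

The responsibility of component k is P(Z=k) f_k(x) divided by Σ_j P(Z=j) f_j(x).
Normal densities:
  L_1 = 0.00465568
  L_2 = 0.140708
Weight by the priors:
  P(Z=1)·L_1 = 0.44 × 0.00465568 = 0.0020485
  P(Z=2)·L_2 = 0.56 × 0.140708 = 0.0787964
Normaliser: 0.0020485 + 0.0787964 = 0.0808449
Responsibility of Group 2: 0.0787964 / 0.0808449 ≈ 0.9747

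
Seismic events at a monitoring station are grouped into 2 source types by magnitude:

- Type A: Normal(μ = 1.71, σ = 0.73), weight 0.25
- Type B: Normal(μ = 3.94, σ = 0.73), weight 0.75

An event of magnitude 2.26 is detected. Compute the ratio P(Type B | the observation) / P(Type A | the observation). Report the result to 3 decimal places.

0.282

Posterior odds = (π_i f_i(x)) / (π_j f_j(x)); the normalising sum cancels.
Evaluate each component's likelihood at the observed value:
  p_A = 0.411456
  p_B = 0.0386821
Odds = (0.75/0.25) × (0.0386821/0.411456) = 3 × 0.0940125 ≈ 0.282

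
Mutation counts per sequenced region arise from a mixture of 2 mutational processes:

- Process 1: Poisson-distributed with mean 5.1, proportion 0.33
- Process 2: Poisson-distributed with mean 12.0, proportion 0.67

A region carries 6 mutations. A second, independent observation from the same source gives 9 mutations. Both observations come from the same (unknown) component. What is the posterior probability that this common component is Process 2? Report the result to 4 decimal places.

0.4361

P(component k | x) = π_k·f_k(x) / marginal(x), where marginal(x) = Σ_j π_j·f_j(x).
Since both observations come from the same component, the likelihood for component k is f_k(x₁)·f_k(x₂).
  p_1 = [e^(−5.1)·5.1^6/6! = 0.149] × [0.0392163] = 0.00584324
  p_2 = [e^(−12.0)·12.0^6/6! = 0.0254813] × [0.0873644] = 0.00222616
Unnormalised posteriors:
  π_1·p_1 = 0.33 × 0.00584324 = 0.00192827
  π_2·p_2 = 0.67 × 0.00222616 = 0.00149152
Sum: 0.00192827 + 0.00149152 = 0.00341979
So the posterior for Process 2 is 0.00149152 / 0.00341979 ≈ 0.4361.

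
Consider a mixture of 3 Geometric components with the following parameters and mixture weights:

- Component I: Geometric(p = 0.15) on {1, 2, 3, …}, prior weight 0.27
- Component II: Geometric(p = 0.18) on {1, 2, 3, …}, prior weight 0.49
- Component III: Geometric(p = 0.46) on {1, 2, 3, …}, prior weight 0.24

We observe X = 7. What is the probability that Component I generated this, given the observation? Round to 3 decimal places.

The responsibility of component k is P(Z=k) f_k(x) divided by Σ_j P(Z=j) f_j(x).
Geometric probabilities:
  p_I = 0.15·(1−0.15)^6 = 0.15·0.37715 = 0.0565724
  p_II = 0.18·(1−0.18)^6 = 0.18·0.304007 = 0.0547212
  p_III = 0.46·(1−0.46)^6 = 0.46·0.0247949 = 0.0114057
Prior × likelihood for each component:
  P(Z=I)·p_I = 0.27 × 0.0565724 = 0.0152746
  P(Z=II)·p_II = 0.49 × 0.0547212 = 0.0268134
  P(Z=III)·p_III = 0.24 × 0.0114057 = 0.00273736
Denominator: 0.0152746 + 0.0268134 + 0.00273736 = 0.0448253
P(Component I | x) ≈ 0.341

0.341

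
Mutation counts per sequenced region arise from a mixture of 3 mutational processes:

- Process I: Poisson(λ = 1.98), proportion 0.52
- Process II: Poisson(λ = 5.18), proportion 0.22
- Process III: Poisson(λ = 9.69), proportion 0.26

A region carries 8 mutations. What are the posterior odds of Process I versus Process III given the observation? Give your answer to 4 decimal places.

0.0136

Posterior odds = (π_i f_i(x)) / (π_j f_j(x)); the normalising sum cancels.
Component likelihoods at x = 8 mutations:
  L_I = 0.000808906
  L_II = 0.0723556
  L_III = 0.119332
Posterior odds = (π_I·L_I) / (π_III·L_III) = (0.52·0.000808906) / (0.26·0.119332) = 0.000420631 / 0.0310263 ≈ 0.0136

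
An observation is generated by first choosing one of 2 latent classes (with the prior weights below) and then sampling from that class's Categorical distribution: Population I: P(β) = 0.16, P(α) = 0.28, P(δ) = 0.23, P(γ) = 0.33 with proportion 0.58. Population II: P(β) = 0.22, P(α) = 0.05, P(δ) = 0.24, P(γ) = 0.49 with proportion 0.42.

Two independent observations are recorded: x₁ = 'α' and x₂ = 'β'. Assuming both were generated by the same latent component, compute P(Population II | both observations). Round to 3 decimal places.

0.151

The responsibility of component k is π_k f_k(x) divided by Σ_j π_j f_j(x).
Since both observations come from the same component, the likelihood for component k is f_k(x₁)·f_k(x₂).
  p_I = [0.28] × [0.16] = 0.0448
  p_II = [0.05] × [0.22] = 0.011
Prior × likelihood for each component:
  π_I·p_I = 0.58 × 0.0448 = 0.025984
  π_II·p_II = 0.42 × 0.011 = 0.00462
Sum: 0.025984 + 0.00462 = 0.030604
P(Population II | x₁, x₂) = 0.00462 / 0.030604 ≈ 0.151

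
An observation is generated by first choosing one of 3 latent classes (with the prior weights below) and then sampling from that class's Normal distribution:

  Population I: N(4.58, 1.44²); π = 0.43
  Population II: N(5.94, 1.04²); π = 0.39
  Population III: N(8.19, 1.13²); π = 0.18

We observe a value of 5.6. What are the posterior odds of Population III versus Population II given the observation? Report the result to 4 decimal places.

0.0324

Since P(k|x) ∝ π_k f_k(x), the posterior odds are π_i f_i(x) / (π_j f_j(x)).
Normal densities:
  L_I = 0.215574
  L_II = 0.363637
  L_III = 0.0255308
Odds = (0.18/0.39) × (0.0255308/0.363637) = 0.461538 × 0.0702096 ≈ 0.0324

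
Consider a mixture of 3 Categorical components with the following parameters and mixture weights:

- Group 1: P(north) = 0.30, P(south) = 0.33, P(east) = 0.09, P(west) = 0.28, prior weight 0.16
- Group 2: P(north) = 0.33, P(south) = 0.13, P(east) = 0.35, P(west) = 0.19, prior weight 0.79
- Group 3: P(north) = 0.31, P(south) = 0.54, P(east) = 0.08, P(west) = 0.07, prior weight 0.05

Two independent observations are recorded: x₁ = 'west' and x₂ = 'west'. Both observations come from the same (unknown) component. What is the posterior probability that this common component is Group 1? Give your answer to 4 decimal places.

P(component k | x) = π_k·f_k(x) / marginal(x), where marginal(x) = Σ_j π_j·f_j(x).
Since both observations come from the same component, the likelihood for component k is f_k(x₁)·f_k(x₂).
  p_1 = [0.28] × [0.28] = 0.0784
  p_2 = [0.19] × [0.19] = 0.0361
  p_3 = [0.07] × [0.07] = 0.0049
Weight by the priors:
  π_1·p_1 = 0.16 × 0.0784 = 0.012544
  π_2·p_2 = 0.79 × 0.0361 = 0.028519
  π_3·p_3 = 0.05 × 0.0049 = 0.000245
Sum: 0.012544 + 0.028519 + 0.000245 = 0.041308
P(Group 1 | x) = 0.012544 / 0.041308 ≈ 0.3037

0.3037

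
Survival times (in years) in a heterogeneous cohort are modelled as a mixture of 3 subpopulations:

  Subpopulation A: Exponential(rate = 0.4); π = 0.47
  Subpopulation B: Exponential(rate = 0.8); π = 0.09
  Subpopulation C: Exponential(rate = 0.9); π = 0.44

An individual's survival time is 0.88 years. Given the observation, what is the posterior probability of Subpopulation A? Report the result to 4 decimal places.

Posterior ∝ prior × likelihood, so P(k | x) ∝ P(Z=k) f_k(x); normalise over all components.
Evaluate each component's likelihood at the observed value:
  L_A = 0.281312
  L_B = 0.395682
  L_C = 0.407644
Unnormalised posteriors:
  P(Z=A)·L_A = 0.47 × 0.281312 = 0.132217
  P(Z=B)·L_B = 0.09 × 0.395682 = 0.0356114
  P(Z=C)·L_C = 0.44 × 0.407644 = 0.179363
Evidence: 0.132217 + 0.0356114 + 0.179363 = 0.347192
Responsibility of Subpopulation A: 0.132217 / 0.347192 ≈ 0.3808

0.3808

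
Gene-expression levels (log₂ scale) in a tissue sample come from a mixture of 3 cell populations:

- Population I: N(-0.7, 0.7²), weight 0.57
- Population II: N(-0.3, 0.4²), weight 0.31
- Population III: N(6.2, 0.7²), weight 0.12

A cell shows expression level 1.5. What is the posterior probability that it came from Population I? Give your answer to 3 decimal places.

0.995

By Bayes' theorem, P(k | x) = π_k f_k(x) / Σ_j π_j f_j(x).
Normal densities:
  L_I = (1/(0.7·√(2π)))·exp(−(1.5−-0.7)²/(2·0.7²)) = 0.569918·exp(-4.93878) = 0.00408253
  L_II = (1/(0.4·√(2π)))·exp(−(1.5−-0.3)²/(2·0.4²)) = 0.997356·exp(-10.12500) = 3.99594e-05
  L_III = (1/(0.7·√(2π)))·exp(−(1.5−6.2)²/(2·0.7²)) = 0.569918·exp(-22.54082) = 9.25678e-11
Multiply by the mixture weights:
  π_I·L_I = 0.57 × 0.00408253 = 0.00232704
  π_II·L_II = 0.31 × 3.99594e-05 = 1.23874e-05
  π_III·L_III = 0.12 × 9.25678e-11 = 1.11081e-11
Denominator: 0.00232704 + 1.23874e-05 + 1.11081e-11 = 0.00233943
P(Population I | data) = 0.00232704 / 0.00233943 ≈ 0.995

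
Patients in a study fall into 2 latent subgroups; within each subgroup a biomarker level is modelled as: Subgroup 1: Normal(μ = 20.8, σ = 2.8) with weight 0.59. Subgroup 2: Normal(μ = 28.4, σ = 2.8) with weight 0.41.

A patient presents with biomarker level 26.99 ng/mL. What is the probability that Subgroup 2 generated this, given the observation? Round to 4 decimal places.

0.8758

Apply Bayes' rule: the posterior for each component is proportional to its prior times its likelihood at x.
Normal densities:
  p_1 = 0.0123736
  p_2 = 0.125512
Weight by the priors:
  π_1·p_1 = 0.59 × 0.0123736 = 0.00730045
  π_2·p_2 = 0.41 × 0.125512 = 0.0514601
Marginal: 0.00730045 + 0.0514601 = 0.0587606
P(Subgroup 2 | x) ≈ 0.8758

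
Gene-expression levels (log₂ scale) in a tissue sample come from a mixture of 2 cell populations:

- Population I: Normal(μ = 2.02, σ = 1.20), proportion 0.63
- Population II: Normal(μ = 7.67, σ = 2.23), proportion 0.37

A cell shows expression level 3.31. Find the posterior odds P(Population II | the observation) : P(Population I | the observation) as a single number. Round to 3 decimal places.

0.083

Only the two components matter; the odds are (π_i f_i(x)) / (π_j f_j(x)).
Component likelihoods at x = 3.31:
  p_I = 0.186547
  p_II = 0.0264563
0.00978885 / 0.117525 ≈ 0.083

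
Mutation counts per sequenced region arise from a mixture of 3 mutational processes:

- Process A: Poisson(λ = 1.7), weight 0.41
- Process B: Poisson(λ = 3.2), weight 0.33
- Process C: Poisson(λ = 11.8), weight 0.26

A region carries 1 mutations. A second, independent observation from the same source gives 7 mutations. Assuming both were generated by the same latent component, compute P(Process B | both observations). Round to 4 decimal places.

Apply Bayes' rule: the posterior for each component is proportional to its prior times its likelihood at x.
Since both observations come from the same component, the likelihood for component k is f_k(x₁)·f_k(x₂).
  L_A = [0.310562] × [0.00148734] = 0.000461912
  L_B = [0.130439] × [0.0277893] = 0.0036248
  L_C = [8.85538e-05] × [0.0474317] = 4.20026e-06
Multiply by the mixture weights:
  P(Z=A)·L_A = 0.41 × 0.000461912 = 0.000189384
  P(Z=B)·L_B = 0.33 × 0.0036248 = 0.00119619
  P(Z=C)·L_C = 0.26 × 4.20026e-06 = 1.09207e-06
Sum: 0.000189384 + 0.00119619 + 1.09207e-06 = 0.00138666
P(Process B | data) ≈ 0.8626

0.8626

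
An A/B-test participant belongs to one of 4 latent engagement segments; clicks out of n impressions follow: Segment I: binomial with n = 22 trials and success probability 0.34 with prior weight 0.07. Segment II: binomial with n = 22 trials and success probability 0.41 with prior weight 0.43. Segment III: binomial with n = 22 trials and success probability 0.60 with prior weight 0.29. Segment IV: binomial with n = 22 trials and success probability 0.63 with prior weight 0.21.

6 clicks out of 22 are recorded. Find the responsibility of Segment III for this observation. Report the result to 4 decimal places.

0.0099

Posterior ∝ prior × likelihood, so P(k | x) ∝ P(Z=k) f_k(x); normalise over all components.
Component likelihoods at x = 6 clicks out of 22:
  p_I = C(22,6)·0.34^6·0.66^16 = 74613·0.0015448·0.00129629 = 0.149414
  p_II = C(22,6)·0.41^6·0.59^16 = 74613·0.0047501·0.000215592 = 0.0764099
  p_III = C(22,6)·0.60^6·0.40^16 = 74613·0.046656·4.29497e-07 = 0.00149514
  p_IV = C(22,6)·0.63^6·0.37^16 = 74613·0.0625235·1.23375e-07 = 0.000575553
Unnormalised posteriors:
  P(Z=I)·p_I = 0.07 × 0.149414 = 0.010459
  P(Z=II)·p_II = 0.43 × 0.0764099 = 0.0328563
  P(Z=III)·p_III = 0.29 × 0.00149514 = 0.000433591
  P(Z=IV)·p_IV = 0.21 × 0.000575553 = 0.000120866
Normaliser: 0.010459 + 0.0328563 + 0.000433591 + 0.000120866 = 0.0438697
P(Segment III | data) = 0.000433591 / 0.0438697 ≈ 0.0099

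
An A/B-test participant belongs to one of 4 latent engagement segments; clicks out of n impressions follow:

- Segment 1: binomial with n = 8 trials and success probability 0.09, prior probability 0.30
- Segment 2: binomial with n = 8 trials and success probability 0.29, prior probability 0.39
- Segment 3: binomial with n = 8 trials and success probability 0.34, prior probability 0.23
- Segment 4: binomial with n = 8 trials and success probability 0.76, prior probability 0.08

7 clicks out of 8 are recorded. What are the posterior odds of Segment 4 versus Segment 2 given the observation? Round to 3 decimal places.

58.869

Only the two components matter; the odds are (P(Z=i) f_i(x)) / (P(Z=j) f_j(x)).
Evaluate each component's likelihood at the observed value:
  p_1 = 3.482e-07
  p_2 = 0.000979793
  p_3 = 0.00277323
  p_4 = 0.281188
Posterior odds = (P(Z=4)·p_4) / (P(Z=2)·p_2) = (0.08·0.281188) / (0.39·0.000979793) = 0.022495 / 0.000382119 ≈ 58.869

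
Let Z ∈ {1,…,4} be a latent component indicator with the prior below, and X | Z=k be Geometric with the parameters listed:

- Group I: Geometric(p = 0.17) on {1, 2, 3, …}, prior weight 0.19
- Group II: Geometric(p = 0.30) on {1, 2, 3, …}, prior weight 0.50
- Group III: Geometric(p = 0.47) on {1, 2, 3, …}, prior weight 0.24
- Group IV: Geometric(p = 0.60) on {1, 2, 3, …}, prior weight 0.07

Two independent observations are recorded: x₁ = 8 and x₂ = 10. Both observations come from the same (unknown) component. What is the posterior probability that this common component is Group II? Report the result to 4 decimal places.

Posterior ∝ prior × likelihood, so P(k | x) ∝ w_k f_k(x); normalise over all components.
Since both observations come from the same component, the likelihood for component k is f_k(x₁)·f_k(x₂).
  f_I = [0.0461313] × [0.0317798] = 0.00146605
  f_II = [0.0247063] × [0.0121061] = 0.000299096
  f_III = [0.00552114] × [0.00155089] = 8.56268e-06
  f_IV = [0.00098304] × [0.000157286] = 1.54619e-07
Weight by the priors:
  w_I·f_I = 0.19 × 0.00146605 = 0.000278549
  w_II·f_II = 0.50 × 0.000299096 = 0.000149548
  w_III·f_III = 0.24 × 8.56268e-06 = 2.05504e-06
  w_IV·f_IV = 0.07 × 1.54619e-07 = 1.08233e-08
Marginal: 0.000278549 + 0.000149548 + 2.05504e-06 + 1.08233e-08 = 0.000430163
P(Group II | x₁, x₂) = 0.000149548 / 0.000430163 ≈ 0.3477

0.3477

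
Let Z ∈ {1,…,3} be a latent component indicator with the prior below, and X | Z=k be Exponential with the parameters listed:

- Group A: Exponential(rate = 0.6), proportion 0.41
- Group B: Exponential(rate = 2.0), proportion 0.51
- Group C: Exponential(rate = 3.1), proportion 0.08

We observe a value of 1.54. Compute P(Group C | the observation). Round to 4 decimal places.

Apply Bayes' rule: the posterior for each component is proportional to its prior times its likelihood at x.
Component likelihoods at x = 1.54:
  p_A = 0.6·e^(−0.6·1.54) = 0.6·e^(−0.9240) = 0.238157
  p_B = 2.0·e^(−2.0·1.54) = 2.0·e^(−3.0800) = 0.0919185
  p_C = 3.1·e^(−3.1·1.54) = 3.1·e^(−4.7740) = 0.0261842
Prior × likelihood for each component:
  π_A·p_A = 0.41 × 0.238157 = 0.0976443
  π_B·p_B = 0.51 × 0.0919185 = 0.0468784
  π_C·p_C = 0.08 × 0.0261842 = 0.00209474
Marginal: 0.0976443 + 0.0468784 + 0.00209474 = 0.146618
So the posterior for Group C is 0.00209474 / 0.146618 ≈ 0.0143.

0.0143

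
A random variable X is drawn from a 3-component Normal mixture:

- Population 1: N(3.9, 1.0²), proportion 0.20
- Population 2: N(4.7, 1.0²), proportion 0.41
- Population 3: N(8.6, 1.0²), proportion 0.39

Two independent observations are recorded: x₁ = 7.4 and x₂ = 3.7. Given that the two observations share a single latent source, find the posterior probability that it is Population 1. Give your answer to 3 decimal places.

Apply Bayes' rule: the posterior for each component is proportional to its prior times its likelihood at x.
Since both observations come from the same component, the likelihood for component k is f_k(x₁)·f_k(x₂).
  p_1 = [0.000872683] × [0.391043] = 0.000341256
  p_2 = [0.0104209] × [0.241971] = 0.00252156
  p_3 = [0.194186] × [2.43896e-06] = 4.73612e-07
Unnormalised posteriors:
  π_1·p_1 = 0.20 × 0.000341256 = 6.82512e-05
  π_2·p_2 = 0.41 × 0.00252156 = 0.00103384
  π_3·p_3 = 0.39 × 4.73612e-07 = 1.84709e-07
Denominator: 6.82512e-05 + 0.00103384 + 1.84709e-07 = 0.00110228
Responsibility of Population 1: 6.82512e-05 / 0.00110228 ≈ 0.062

0.062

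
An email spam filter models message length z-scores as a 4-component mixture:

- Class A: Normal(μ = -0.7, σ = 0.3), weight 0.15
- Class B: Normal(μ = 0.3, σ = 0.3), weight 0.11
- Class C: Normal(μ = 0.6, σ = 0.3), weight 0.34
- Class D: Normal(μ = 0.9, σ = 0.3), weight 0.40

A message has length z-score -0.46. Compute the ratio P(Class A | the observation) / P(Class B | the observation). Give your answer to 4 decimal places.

The posterior odds equal the prior odds times the likelihood ratio: (P(Z=i)/P(Z=j))·(f_i(x)/f_j(x)).
Normal densities:
  L_A = 0.965639
  L_B = 0.0537262
  L_C = 0.00258718
  L_D = 4.58323e-05
Odds = (0.15/0.11) × (0.965639/0.0537262) = 1.36364 × 17.9733 ≈ 24.5091

24.5091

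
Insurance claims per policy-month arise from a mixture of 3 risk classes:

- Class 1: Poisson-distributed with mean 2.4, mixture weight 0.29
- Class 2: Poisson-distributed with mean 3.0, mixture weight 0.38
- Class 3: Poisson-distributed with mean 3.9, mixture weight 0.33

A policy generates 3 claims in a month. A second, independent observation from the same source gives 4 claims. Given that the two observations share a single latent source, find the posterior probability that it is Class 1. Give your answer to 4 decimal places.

By Bayes' theorem, P(k | x) = P(Z=k) f_k(x) / Σ_j P(Z=j) f_j(x).
Since both observations come from the same component, the likelihood for component k is f_k(x₁)·f_k(x₂).
  L_1 = [0.209014] × [0.125408] = 0.0262122
  L_2 = [0.224042] × [0.168031] = 0.037646
  L_3 = [0.200122] × [0.195119] = 0.0390475
Unnormalised posteriors:
  P(Z=1)·L_1 = 0.29 × 0.0262122 = 0.00760152
  P(Z=2)·L_2 = 0.38 × 0.037646 = 0.0143055
  P(Z=3)·L_3 = 0.33 × 0.0390475 = 0.0128857
Normaliser: 0.00760152 + 0.0143055 + 0.0128857 = 0.0347927
Responsibility of Class 1: 0.00760152 / 0.0347927 ≈ 0.2185

0.2185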